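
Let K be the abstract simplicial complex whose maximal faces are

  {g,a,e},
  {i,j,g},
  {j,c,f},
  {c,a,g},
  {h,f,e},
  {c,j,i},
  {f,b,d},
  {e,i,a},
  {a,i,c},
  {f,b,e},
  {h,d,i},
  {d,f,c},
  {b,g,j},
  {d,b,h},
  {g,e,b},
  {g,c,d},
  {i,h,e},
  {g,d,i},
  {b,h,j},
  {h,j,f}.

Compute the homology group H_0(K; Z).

H_0 = Z.

Order the vertices as a < b < c < d < e < f < g < h < i < j. Listing each simplex with vertices in this order, K has dimension 2 with simplices:

  0-simplices (10): a, b, c, d, e, f, g, h, i, j
  1-simplices (30): ac, ae, ag, ai, bd, be, bf, bg, bh, bj, cd, cf, cg, ci, cj, df, dg, dh, di, ef, eg, eh, ei, fh, fj, gi, gj, hi, hj, ij
  2-simplices (20): acg, aci, aeg, aei, bdf, bdh, bef, beg, bgj, bhj, cdf, cdg, cfj, cij, dgi, dhi, efh, ehi, fhj, gij

so the chain groups are C_0 ≅ Z^10, C_1 ≅ Z^30, C_2 ≅ Z^20.

The boundary map ∂_1: C_1 → C_0 sends each edge [p,q] (with p < q) to q − p.
This gives a 10×30 integer matrix of rank 9; reducing to Smith normal form yields diagonal entries (1,1,1,1,1,1,1,1,1).

∂_2: C_2 → C_1 sends each 2-simplex [p,q,r] to [q,r] − [p,r] + [p,q]. For instance
  ∂bef = ef − bf + be,
  ∂bgj = gj − bj + bg.
This gives a 30×20 integer matrix of rank 20; reducing to Smith normal form yields diagonal entries (1,1,1,1,1,1,1,1,1,1,1,1,1,1,1,1,1,1,1,2).

Now H_k = ker ∂_k / im ∂_{k+1}, so:

  H_0: rank C_0 − rank ∂_1 = 10 − 9 = 1, and the invariant factors of ∂_1 are all 1, so H_0 ≅ Z.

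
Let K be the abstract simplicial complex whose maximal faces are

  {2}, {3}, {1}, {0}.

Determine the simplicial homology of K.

H_0 = Z^4.

We work with the vertex ordering 0 < 1 < 2 < 3. The simplices of K, each written with vertices in increasing order, are:

  0-simplices (4): [0], [1], [2], [3]

giving chain groups C_0 ≅ Z^4.

From H_k ≅ ker(∂_k) / im(∂_{k+1}) we obtain:

  H_0: rank C_0 − rank ∂_1 = 4 − 0 = 4, and there is no ∂_1, so H_0 = Z^4.

(K is a triangulation of a set of 4 points.)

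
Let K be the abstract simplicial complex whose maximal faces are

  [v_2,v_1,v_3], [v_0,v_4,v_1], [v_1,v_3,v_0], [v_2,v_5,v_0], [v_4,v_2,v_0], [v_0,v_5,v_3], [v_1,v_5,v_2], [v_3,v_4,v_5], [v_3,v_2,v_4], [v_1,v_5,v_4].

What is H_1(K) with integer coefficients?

H_1 = Z/2.

Take the total order v_0 < v_1 < v_2 < v_3 < v_4 < v_5 on the vertex set. Then K (dimension 2) consists of the simplices:

  0-simplices (6): [v_0], [v_1], [v_2], [v_3], [v_4], [v_5]
  1-simplices (15): (15 of them)
  2-simplices (10): [v_0,v_1,v_3], [v_0,v_1,v_4], [v_0,v_2,v_4], [v_0,v_2,v_5], [v_0,v_3,v_5], [v_1,v_2,v_3], [v_1,v_2,v_5], [v_1,v_4,v_5], [v_2,v_3,v_4], [v_3,v_4,v_5]

giving chain groups C_0 ≅ Z^6, C_1 ≅ Z^15, C_2 ≅ Z^10.

∂_1: C_1 → C_0 maps an edge to its endpoints' difference, ∂[p,q] = q − p.
As a 6×15 matrix over Z this has rank 5, with invariant factors (1,1,1,1,1).

∂_2: C_2 → C_1 maps a triangle to the signed sum of its edges. For instance
  ∂[v_1,v_2,v_5] = [v_2,v_5] − [v_1,v_5] + [v_1,v_2],
  ∂[v_0,v_1,v_3] = [v_1,v_3] − [v_0,v_3] + [v_0,v_1].
As a 15×10 matrix over Z this has rank 10, with invariant factors (1,1,1,1,1,1,1,1,1,2).

From H_k ≅ ker(∂_k) / im(∂_{k+1}) we obtain:

  H_1: rank ker ∂_1 − rank ∂_2 = (15 − 5) − 10 = 0, and ∂_2 has invariant factor 2 > 1, so H_1 ≅ Z/2.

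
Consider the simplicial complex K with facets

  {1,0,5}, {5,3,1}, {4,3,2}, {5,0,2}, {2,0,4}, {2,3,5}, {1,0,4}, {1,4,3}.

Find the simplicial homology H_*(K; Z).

H_0 ≅ Z,  H_1 = 0,  H_2 ≅ Z.

Take the total order 0 < 1 < 2 < 3 < 4 < 5 on the vertex set. Then K (dimension 2) consists of the simplices:

  0-simplices (6): [0], [1], [2], [3], [4], [5]
  1-simplices (12): [0,1], [0,2], [0,4], [0,5], [1,3], [1,4], [1,5], [2,3], [2,4], [2,5], [3,4], [3,5]
  2-simplices (8): [0,1,4], [0,1,5], [0,2,4], [0,2,5], [1,3,4], [1,3,5], [2,3,4], [2,3,5]

giving chain groups C_0 ≅ Z^6, C_1 ≅ Z^12, C_2 ≅ Z^8.

The boundary map ∂_1: C_1 → C_0 sends each edge [p,q] (with p < q) to q − p.
As a 6×12 matrix over Z this has rank 5, with invariant factors (1,1,1,1,1).

Boundary ∂_2: C_2 → C_1 sends each 2-simplex [p,q,r] to [q,r] − [p,r] + [p,q]. For instance
  ∂[0,2,5] = [2,5] − [0,5] + [0,2],
  ∂[1,3,4] = [3,4] − [1,4] + [1,3].
The 12×8 boundary matrix has rank 7 and Smith normal form diag(1,1,1,1,1,1,1).

Reading off H_k = ker ∂_k / im ∂_{k+1}:

  H_0: rank C_0 − rank ∂_1 = 6 − 5 = 1, and the invariant factors of ∂_1 are all 1, so H_0 = Z.
  H_1: rank ker ∂_1 − rank ∂_2 = (12 − 5) − 7 = 0, and the invariant factors of ∂_2 are all 1, so H_1 = 0.
  H_2: rank ker ∂_2 − rank ∂_3 = (8 − 7) − 0 = 1, and there is no ∂_3, so H_2 = Z.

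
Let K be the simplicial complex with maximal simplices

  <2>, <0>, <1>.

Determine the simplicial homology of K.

Take the total order 0 < 1 < 2 on the vertex set. Then K (dimension 0) consists of the simplices:

  0-simplices (3): [0], [1], [2]

Hence C_0 ≅ Z^3.

Computing H_k = (kernel of ∂_k) / (image of ∂_{k+1}):

  H_0: rank C_0 − rank ∂_1 = 3 − 0 = 3, and there is no ∂_1, so H_0 = Z^3.

(K is a triangulation of a set of 3 points.)

H_0 ≅ Z^3.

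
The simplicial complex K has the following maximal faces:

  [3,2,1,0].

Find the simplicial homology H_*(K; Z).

H_0 ≅ Z,  H_1 = 0,  H_2 = 0,  H_3 = 0.

Take the total order 0 < 1 < 2 < 3 on the vertex set. Then K (dimension 3) consists of the simplices:

  0-simplices (4): [0], [1], [2], [3]
  1-simplices (6): [0,1], [0,2], [0,3], [1,2], [1,3], [2,3]
  2-simplices (4): [0,1,2], [0,1,3], [0,2,3], [1,2,3]
  3-simplices (1): [0,1,2,3]

Hence C_0 ≅ Z^4, C_1 ≅ Z^6, C_2 ≅ Z^4, C_3 ≅ Z^1.

The boundary map ∂_1: C_1 → C_0 is given by ∂[p,q] = [q] − [p].
The resulting 4×6 matrix has rank 3, and its Smith normal form has invariant factors (1,1,1).

The boundary map ∂_2: C_2 → C_1 sends each 2-simplex [p,q,r] to [q,r] − [p,r] + [p,q]. For instance
  ∂[0,1,3] = [1,3] − [0,3] + [0,1],
  ∂[1,2,3] = [2,3] − [1,3] + [1,2].
As a 6×4 matrix over Z this has rank 3, with invariant factors (1,1,1).

∂_3: C_3 → C_2 sends each 3-simplex σ to the alternating sum Σ_i (−1)^i (σ with its i-th vertex removed). For instance
  ∂[0,1,2,3] = [1,2,3] − [0,2,3] + [0,1,3] − [0,1,2].
This gives a 4×1 integer matrix of rank 1; reducing to Smith normal form yields diagonal entries (1).

From H_k ≅ ker(∂_k) / im(∂_{k+1}) we obtain:

  H_0: rank C_0 − rank ∂_1 = 4 − 3 = 1, and the invariant factors of ∂_1 are all 1, so H_0 ≅ Z.
  H_1: rank ker ∂_1 − rank ∂_2 = (6 − 3) − 3 = 0, and the invariant factors of ∂_2 are all 1, so H_1 ≅ 0.
  H_2: rank ker ∂_2 − rank ∂_3 = (4 − 3) − 1 = 0, and the invariant factors of ∂_3 are all 1, so H_2 ≅ 0.
  H_3: rank ker ∂_3 − rank ∂_4 = (1 − 1) − 0 = 0, and there is no ∂_4, so H_3 ≅ 0.

(K is a triangulation of the 3-simplex.)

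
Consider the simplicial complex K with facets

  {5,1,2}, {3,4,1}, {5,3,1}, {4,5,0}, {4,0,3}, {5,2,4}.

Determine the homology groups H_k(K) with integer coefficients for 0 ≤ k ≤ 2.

We work with the vertex ordering 0 < 1 < 2 < 3 < 4 < 5. The simplices of K, each written with vertices in increasing order, are:

  0-simplices (6): [0], [1], [2], [3], [4], [5]
  1-simplices (12): [0,3], [0,4], [0,5], [1,2], [1,3], [1,4], [1,5], [2,4], [2,5], [3,4], [3,5], [4,5]
  2-simplices (6): [0,3,4], [0,4,5], [1,2,5], [1,3,4], [1,3,5], [2,4,5]

so the chain groups are C_0 ≅ Z^6, C_1 ≅ Z^12, C_2 ≅ Z^6.

The boundary map ∂_1: C_1 → C_0 sends each edge [p,q] (with p < q) to q − p.
The 6×12 boundary matrix has rank 5 and Smith normal form diag(1,1,1,1,1).

Boundary ∂_2: C_2 → C_1 maps a triangle to the signed sum of its edges. For instance
  ∂[0,4,5] = [4,5] − [0,5] + [0,4],
  ∂[0,3,4] = [3,4] − [0,4] + [0,3].
The resulting 12×6 matrix has rank 6, and its Smith normal form has invariant factors (1,1,1,1,1,1).

From H_k ≅ ker(∂_k) / im(∂_{k+1}) we obtain:

  H_0: rank C_0 − rank ∂_1 = 6 − 5 = 1, and the invariant factors of ∂_1 are all 1, so H_0 ≅ Z.
  H_1: rank ker ∂_1 − rank ∂_2 = (12 − 5) − 6 = 1, and the invariant factors of ∂_2 are all 1, so H_1 ≅ Z.
  H_2: rank ker ∂_2 − rank ∂_3 = (6 − 6) − 0 = 0, and there is no ∂_3, so H_2 ≅ 0.

H_0 = Z,  H_1 = Z,  H_2 = 0.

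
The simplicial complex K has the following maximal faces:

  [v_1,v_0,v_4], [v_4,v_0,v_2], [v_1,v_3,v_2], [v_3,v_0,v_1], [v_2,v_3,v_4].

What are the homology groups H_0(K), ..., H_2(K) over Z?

Fix the vertex order v_0 < v_1 < v_2 < v_3 < v_4 and write every simplex with vertices in increasing order. Then dim K = 2 and the simplices of K are:

  0-simplices (5): [v_0], [v_1], [v_2], [v_3], [v_4]
  1-simplices (10): [v_0,v_1], [v_0,v_2], [v_0,v_3], [v_0,v_4], [v_1,v_2], [v_1,v_3], [v_1,v_4], [v_2,v_3], [v_2,v_4], [v_3,v_4]
  2-simplices (5): [v_0,v_1,v_3], [v_0,v_1,v_4], [v_0,v_2,v_4], [v_1,v_2,v_3], [v_2,v_3,v_4]

Hence C_0 ≅ Z^5, C_1 ≅ Z^10, C_2 ≅ Z^5.

The boundary map ∂_1: C_1 → C_0 is given by ∂[p,q] = [q] − [p]. For instance
  ∂[v_2,v_4] = [v_4] − [v_2].
The 5×10 boundary matrix has rank 4 and Smith normal form diag(1,1,1,1).

∂_2: C_2 → C_1 sends each 2-simplex [p,q,r] to [q,r] − [p,r] + [p,q]. For instance
  ∂[v_1,v_2,v_3] = [v_2,v_3] − [v_1,v_3] + [v_1,v_2],
  ∂[v_0,v_2,v_4] = [v_2,v_4] − [v_0,v_4] + [v_0,v_2].
The resulting 10×5 matrix has rank 5, and its Smith normal form has invariant factors (1,1,1,1,1).

From H_k ≅ ker(∂_k) / im(∂_{k+1}) we obtain:

  H_0: rank C_0 − rank ∂_1 = 5 − 4 = 1, and the invariant factors of ∂_1 are all 1, so H_0 = Z.
  H_1: rank ker ∂_1 − rank ∂_2 = (10 − 4) − 5 = 1, and the invariant factors of ∂_2 are all 1, so H_1 = Z.
  H_2: rank ker ∂_2 − rank ∂_3 = (5 − 5) − 0 = 0, and there is no ∂_3, so H_2 = 0.

As a check, the Euler characteristic is 5 − 10 + 5 = 0, which agrees with 1 − 1 + 0 = 0.

H_0 = Z,  H_1 = Z,  H_2 = 0.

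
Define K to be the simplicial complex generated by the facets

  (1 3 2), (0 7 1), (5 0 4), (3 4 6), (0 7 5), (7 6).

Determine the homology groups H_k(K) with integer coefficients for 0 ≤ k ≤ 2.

Take the total order 0 < 1 < 2 < 3 < 4 < 5 < 6 < 7 on the vertex set. Then K (dimension 2) consists of the simplices:

  0-simplices (8): [0], [1], [2], [3], [4], [5], [6], [7]
  1-simplices (14): [0,1], [0,4], [0,5], [0,7], [1,2], [1,3], [1,7], [2,3], [3,4], [3,6], [4,5], [4,6], [5,7], [6,7]
  2-simplices (5): [0,1,7], [0,4,5], [0,5,7], [1,2,3], [3,4,6]

Hence C_0 ≅ Z^8, C_1 ≅ Z^14, C_2 ≅ Z^5.

Boundary ∂_1: C_1 → C_0 sends each edge [p,q] (with p < q) to q − p.
This gives a 8×14 integer matrix of rank 7; reducing to Smith normal form yields diagonal entries (1,1,1,1,1,1,1).

∂_2: C_2 → C_1 maps a triangle to the signed sum of its edges. For instance
  ∂[3,4,6] = [4,6] − [3,6] + [3,4],
  ∂[0,1,7] = [1,7] − [0,7] + [0,1].
The resulting 14×5 matrix has rank 5, and its Smith normal form has invariant factors (1,1,1,1,1).

Reading off H_k = ker ∂_k / im ∂_{k+1}:

  H_0: rank C_0 − rank ∂_1 = 8 − 7 = 1, and the invariant factors of ∂_1 are all 1, so H_0 = Z.
  H_1: rank ker ∂_1 − rank ∂_2 = (14 − 7) − 5 = 2, and the invariant factors of ∂_2 are all 1, so H_1 = Z^2.
  H_2: rank ker ∂_2 − rank ∂_3 = (5 − 5) − 0 = 0, and there is no ∂_3, so H_2 = 0.

H_0 ≅ Z,  H_1 ≅ Z^2,  H_2 = 0.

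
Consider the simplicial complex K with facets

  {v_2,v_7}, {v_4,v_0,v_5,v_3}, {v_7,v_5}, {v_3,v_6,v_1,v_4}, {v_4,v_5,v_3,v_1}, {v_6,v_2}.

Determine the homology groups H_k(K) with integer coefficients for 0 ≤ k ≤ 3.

H_0 = Z,  H_1 = Z,  H_2 = 0,  H_3 = 0.

Take the total order v_0 < v_1 < v_2 < v_3 < v_4 < v_5 < v_6 < v_7 on the vertex set. Then K (dimension 3) consists of the simplices:

  0-simplices (8): [v_0], [v_1], [v_2], [v_3], [v_4], [v_5], [v_6], [v_7]
  1-simplices (15): (15 of them)
  2-simplices (10): [v_0,v_3,v_4], [v_0,v_3,v_5], [v_0,v_4,v_5], [v_1,v_3,v_4], [v_1,v_3,v_5], [v_1,v_3,v_6], [v_1,v_4,v_5], [v_1,v_4,v_6], [v_3,v_4,v_5], [v_3,v_4,v_6]
  3-simplices (3): [v_0,v_3,v_4,v_5], [v_1,v_3,v_4,v_5], [v_1,v_3,v_4,v_6]

giving chain groups C_0 ≅ Z^8, C_1 ≅ Z^15, C_2 ≅ Z^10, C_3 ≅ Z^3.

The boundary map ∂_1: C_1 → C_0 is given by ∂[p,q] = [q] − [p]. For instance
  ∂[v_2,v_7] = [v_7] − [v_2].
The 8×15 boundary matrix has rank 7 and Smith normal form diag(1,1,1,1,1,1,1).

The boundary map ∂_2: C_2 → C_1 acts by ∂[p,q,r] = [q,r] − [p,r] + [p,q]. For instance
  ∂[v_0,v_3,v_4] = [v_3,v_4] − [v_0,v_4] + [v_0,v_3],
  ∂[v_0,v_3,v_5] = [v_3,v_5] − [v_0,v_5] + [v_0,v_3].
The resulting 15×10 matrix has rank 7, and its Smith normal form has invariant factors (1,1,1,1,1,1,1).

∂_3: C_3 → C_2 sends each 3-simplex σ to the alternating sum Σ_i (−1)^i (σ with its i-th vertex removed). For instance
  ∂[v_0,v_3,v_4,v_5] = [v_3,v_4,v_5] − [v_0,v_4,v_5] + [v_0,v_3,v_5] − [v_0,v_3,v_4],
  ∂[v_1,v_3,v_4,v_6] = [v_3,v_4,v_6] − [v_1,v_4,v_6] + [v_1,v_3,v_6] − [v_1,v_3,v_4].
As a 10×3 matrix over Z this has rank 3, with invariant factors (1,1,1).

Reading off H_k = ker ∂_k / im ∂_{k+1}:

  H_0: rank C_0 − rank ∂_1 = 8 − 7 = 1, and the invariant factors of ∂_1 are all 1, so H_0 ≅ Z.
  H_1: rank ker ∂_1 − rank ∂_2 = (15 − 7) − 7 = 1, and the invariant factors of ∂_2 are all 1, so H_1 ≅ Z.
  H_2: rank ker ∂_2 − rank ∂_3 = (10 − 7) − 3 = 0, and the invariant factors of ∂_3 are all 1, so H_2 ≅ 0.
  H_3: rank ker ∂_3 − rank ∂_4 = (3 − 3) − 0 = 0, and there is no ∂_4, so H_3 ≅ 0.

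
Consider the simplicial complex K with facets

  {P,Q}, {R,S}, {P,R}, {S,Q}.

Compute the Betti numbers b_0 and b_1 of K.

Order the vertices as P < Q < R < S. Listing each simplex with vertices in this order, K has dimension 1 with simplices:

  0-simplices (4): P, Q, R, S
  1-simplices (4): PQ, PR, QS, RS

so the chain groups are C_0 ≅ Z^4, C_1 ≅ Z^4.

The boundary map ∂_1: C_1 → C_0 sends each edge [p,q] (with p < q) to q − p.
The resulting 4×4 matrix has rank 3, and its Smith normal form has invariant factors (1,1,1).

Computing H_k = (kernel of ∂_k) / (image of ∂_{k+1}):

  H_0: rank C_0 − rank ∂_1 = 4 − 3 = 1, and the invariant factors of ∂_1 are all 1, so H_0 ≅ Z.
  H_1: rank ker ∂_1 − rank ∂_2 = (4 − 3) − 0 = 1, and there is no ∂_2, so H_1 ≅ Z.

As a check, the Euler characteristic is 4 − 4 = 0, which agrees with 1 − 1 = 0.
(K is a triangulation of the circle S^1.)

Hence the Betti numbers are b_0 = 1, b_1 = 1.

b_0 = 1, b_1 = 1.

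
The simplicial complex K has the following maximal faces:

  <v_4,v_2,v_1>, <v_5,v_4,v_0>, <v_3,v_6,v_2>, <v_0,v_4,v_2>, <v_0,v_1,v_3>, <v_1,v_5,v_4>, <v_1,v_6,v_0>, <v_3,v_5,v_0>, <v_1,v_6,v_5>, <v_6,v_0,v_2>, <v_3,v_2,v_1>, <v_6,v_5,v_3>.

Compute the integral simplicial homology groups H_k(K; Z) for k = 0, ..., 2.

We work with the vertex ordering v_0 < v_1 < v_2 < v_3 < v_4 < v_5 < v_6. The simplices of K, each written with vertices in increasing order, are:

  0-simplices (7): [v_0], [v_1], [v_2], [v_3], [v_4], [v_5], [v_6]
  1-simplices (18): (18 of them)
  2-simplices (12): (12 of them)

so the chain groups are C_0 ≅ Z^7, C_1 ≅ Z^18, C_2 ≅ Z^12.

Boundary ∂_1: C_1 → C_0 maps an edge to its endpoints' difference, ∂[p,q] = q − p.
The 7×18 boundary matrix has rank 6 and Smith normal form diag(1,1,1,1,1,1).

The boundary map ∂_2: C_2 → C_1 maps a triangle to the signed sum of its edges. For instance
  ∂[v_1,v_2,v_3] = [v_2,v_3] − [v_1,v_3] + [v_1,v_2],
  ∂[v_1,v_4,v_5] = [v_4,v_5] − [v_1,v_5] + [v_1,v_4].
As a 18×12 matrix over Z this has rank 12, with invariant factors (1,1,1,1,1,1,1,1,1,1,1,2).

From H_k ≅ ker(∂_k) / im(∂_{k+1}) we obtain:

  H_0: rank C_0 − rank ∂_1 = 7 − 6 = 1, and the invariant factors of ∂_1 are all 1, so H_0 ≅ Z.
  H_1: rank ker ∂_1 − rank ∂_2 = (18 − 6) − 12 = 0, and ∂_2 has invariant factor 2 > 1, so H_1 ≅ Z_2.
  H_2: rank ker ∂_2 − rank ∂_3 = (12 − 12) − 0 = 0, and there is no ∂_3, so H_2 ≅ 0.

H_0 = Z,  H_1 = Z_2,  H_2 = 0.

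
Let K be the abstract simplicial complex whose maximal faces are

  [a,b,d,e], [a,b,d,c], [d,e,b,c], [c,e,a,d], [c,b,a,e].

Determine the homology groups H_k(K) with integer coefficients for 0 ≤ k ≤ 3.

H_0 ≅ Z,  H_1 = 0,  H_2 = 0,  H_3 ≅ Z.

Take the total order a < b < c < d < e on the vertex set. Then K (dimension 3) consists of the simplices:

  0-simplices (5): a, b, c, d, e
  1-simplices (10): ab, ac, ad, ae, bc, bd, be, cd, ce, de
  2-simplices (10): abc, abd, abe, acd, ace, ade, bcd, bce, bde, cde
  3-simplices (5): abcd, abce, abde, acde, bcde

so the chain groups are C_0 ≅ Z^5, C_1 ≅ Z^10, C_2 ≅ Z^10, C_3 ≅ Z^5.

The boundary map ∂_1: C_1 → C_0 is given by ∂[p,q] = [q] − [p]. For instance
  ∂bd = d − b.
The resulting 5×10 matrix has rank 4, and its Smith normal form has invariant factors (1,1,1,1).

Boundary ∂_2: C_2 → C_1 maps a triangle to the signed sum of its edges. For instance
  ∂ace = ce − ae + ac,
  ∂abe = be − ae + ab.
The resulting 10×10 matrix has rank 6, and its Smith normal form has invariant factors (1,1,1,1,1,1).

∂_3: C_3 → C_2 sends each 3-simplex σ to the alternating sum Σ_i (−1)^i (σ with its i-th vertex removed). For instance
  ∂abce = bce − ace + abe − abc,
  ∂acde = cde − ade + ace − acd.
The 10×5 boundary matrix has rank 4 and Smith normal form diag(1,1,1,1).

From H_k ≅ ker(∂_k) / im(∂_{k+1}) we obtain:

  H_0: rank C_0 − rank ∂_1 = 5 − 4 = 1, and the invariant factors of ∂_1 are all 1, so H_0 ≅ Z.
  H_1: rank ker ∂_1 − rank ∂_2 = (10 − 4) − 6 = 0, and the invariant factors of ∂_2 are all 1, so H_1 ≅ 0.
  H_2: rank ker ∂_2 − rank ∂_3 = (10 − 6) − 4 = 0, and the invariant factors of ∂_3 are all 1, so H_2 ≅ 0.
  H_3: rank ker ∂_3 − rank ∂_4 = (5 − 4) − 0 = 1, and there is no ∂_4, so H_3 ≅ Z.

(K is a triangulation of the 3-sphere S^3.)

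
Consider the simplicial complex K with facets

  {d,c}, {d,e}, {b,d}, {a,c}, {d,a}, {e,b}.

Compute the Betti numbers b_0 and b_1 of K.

b_0 = 1, b_1 = 2.

Fix the vertex order a < b < c < d < e and write every simplex with vertices in increasing order. Then dim K = 1 and the simplices of K are:

  0-simplices (5): a, b, c, d, e
  1-simplices (6): ac, ad, bd, be, cd, de

giving chain groups C_0 ≅ Z^5, C_1 ≅ Z^6.

The boundary map ∂_1: C_1 → C_0 sends each edge [p,q] (with p < q) to q − p. For instance
  ∂de = e − d.
The resulting 5×6 matrix has rank 4, and its Smith normal form has invariant factors (1,1,1,1).

Reading off H_k = ker ∂_k / im ∂_{k+1}:

  H_0: rank C_0 − rank ∂_1 = 5 − 4 = 1, and the invariant factors of ∂_1 are all 1, so H_0 ≅ Z.
  H_1: rank ker ∂_1 − rank ∂_2 = (6 − 4) − 0 = 2, and there is no ∂_2, so H_1 ≅ Z^2.

As a check, the Euler characteristic is 5 − 6 = -1, which agrees with 1 − 2 = -1.

Hence the Betti numbers are b_0 = 1, b_1 = 2.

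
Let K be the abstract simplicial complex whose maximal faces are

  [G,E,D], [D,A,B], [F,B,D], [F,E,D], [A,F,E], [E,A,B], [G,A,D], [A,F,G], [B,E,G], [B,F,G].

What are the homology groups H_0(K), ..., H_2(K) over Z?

K has 6 vertices, 15 edges, 10 triangles.
rank ∂_0 = 0, rank ∂_1 = 5 ⇒ b_0 = 6 − 0 − 5 = 1; all invariant factors of ∂_1 are 1 so no torsion. So H_0 ≅ Z.
rank ∂_1 = 5, rank ∂_2 = 10 ⇒ b_1 = 15 − 5 − 10 = 0; ∂_2 has invariant factor(s) [2] giving torsion. So H_1 ≅ Z/2.
rank ∂_2 = 10, rank ∂_3 = 0 ⇒ b_2 = 10 − 10 − 0 = 0. So H_2 ≅ 0.

H_0 = Z,  H_1 = Z/2,  H_2 = 0.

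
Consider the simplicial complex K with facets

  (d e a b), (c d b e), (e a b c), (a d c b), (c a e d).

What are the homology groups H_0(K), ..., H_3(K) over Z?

Take the total order a < b < c < d < e on the vertex set. Then K (dimension 3) consists of the simplices:

  0-simplices (5): a, b, c, d, e
  1-simplices (10): ab, ac, ad, ae, bc, bd, be, cd, ce, de
  2-simplices (10): abc, abd, abe, acd, ace, ade, bcd, bce, bde, cde
  3-simplices (5): abcd, abce, abde, acde, bcde

Hence C_0 ≅ Z^5, C_1 ≅ Z^10, C_2 ≅ Z^10, C_3 ≅ Z^5.

∂_1: C_1 → C_0 maps an edge to its endpoints' difference, ∂[p,q] = q − p. For instance
  ∂bc = c − b.
The resulting 5×10 matrix has rank 4, and its Smith normal form has invariant factors (1,1,1,1).

The boundary map ∂_2: C_2 → C_1 maps a triangle to the signed sum of its edges. For instance
  ∂cde = de − ce + cd,
  ∂bde = de − be + bd.
The 10×10 boundary matrix has rank 6 and Smith normal form diag(1,1,1,1,1,1).

Boundary ∂_3: C_3 → C_2 sends each 3-simplex σ to the alternating sum Σ_i (−1)^i (σ with its i-th vertex removed). For instance
  ∂abce = bce − ace + abe − abc,
  ∂bcde = cde − bde + bce − bcd.
The resulting 10×5 matrix has rank 4, and its Smith normal form has invariant factors (1,1,1,1).

Now H_k = ker ∂_k / im ∂_{k+1}, so:

  H_0: rank C_0 − rank ∂_1 = 5 − 4 = 1, and the invariant factors of ∂_1 are all 1, so H_0 ≅ Z.
  H_1: rank ker ∂_1 − rank ∂_2 = (10 − 4) − 6 = 0, and the invariant factors of ∂_2 are all 1, so H_1 ≅ 0.
  H_2: rank ker ∂_2 − rank ∂_3 = (10 − 6) − 4 = 0, and the invariant factors of ∂_3 are all 1, so H_2 ≅ 0.
  H_3: rank ker ∂_3 − rank ∂_4 = (5 − 4) − 0 = 1, and there is no ∂_4, so H_3 ≅ Z.

As a check, the Euler characteristic is 5 − 10 + 10 − 5 = 0, which agrees with 1 − 0 + 0 − 1 = 0.

H_0 ≅ Z,  H_1 = 0,  H_2 = 0,  H_3 ≅ Z.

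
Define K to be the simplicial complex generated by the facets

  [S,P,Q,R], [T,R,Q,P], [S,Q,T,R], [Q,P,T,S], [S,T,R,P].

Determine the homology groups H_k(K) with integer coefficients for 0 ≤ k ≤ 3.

H_0 = Z,  H_1 = 0,  H_2 = 0,  H_3 = Z.

K has 5 vertices, 10 edges, 10 triangles, 5 3-simplices.
rank ∂_0 = 0, rank ∂_1 = 4 ⇒ b_0 = 5 − 0 − 4 = 1; all invariant factors of ∂_1 are 1 so no torsion. So H_0 = Z.
rank ∂_1 = 4, rank ∂_2 = 6 ⇒ b_1 = 10 − 4 − 6 = 0; all invariant factors of ∂_2 are 1 so no torsion. So H_1 = 0.
rank ∂_2 = 6, rank ∂_3 = 4 ⇒ b_2 = 10 − 6 − 4 = 0; all invariant factors of ∂_3 are 1 so no torsion. So H_2 = 0.
rank ∂_3 = 4, rank ∂_4 = 0 ⇒ b_3 = 5 − 4 − 0 = 1. So H_3 = Z.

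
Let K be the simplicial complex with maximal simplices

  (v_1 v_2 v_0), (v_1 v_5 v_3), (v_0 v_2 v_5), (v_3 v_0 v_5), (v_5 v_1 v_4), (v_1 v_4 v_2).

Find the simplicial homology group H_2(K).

H_2 = 0.

Take the total order v_0 < v_1 < v_2 < v_3 < v_4 < v_5 on the vertex set. Then K (dimension 2) consists of the simplices:

  0-simplices (6): [v_0], [v_1], [v_2], [v_3], [v_4], [v_5]
  1-simplices (12): [v_0,v_1], [v_0,v_2], [v_0,v_3], [v_0,v_5], [v_1,v_2], [v_1,v_3], [v_1,v_4], [v_1,v_5], [v_2,v_4], [v_2,v_5], [v_3,v_5], [v_4,v_5]
  2-simplices (6): [v_0,v_1,v_2], [v_0,v_2,v_5], [v_0,v_3,v_5], [v_1,v_2,v_4], [v_1,v_3,v_5], [v_1,v_4,v_5]

giving chain groups C_0 ≅ Z^6, C_1 ≅ Z^12, C_2 ≅ Z^6.

∂_1: C_1 → C_0 maps an edge to its endpoints' difference, ∂[p,q] = q − p.
The resulting 6×12 matrix has rank 5, and its Smith normal form has invariant factors (1,1,1,1,1).

∂_2: C_2 → C_1 maps a triangle to the signed sum of its edges. For instance
  ∂[v_0,v_1,v_2] = [v_1,v_2] − [v_0,v_2] + [v_0,v_1],
  ∂[v_0,v_3,v_5] = [v_3,v_5] − [v_0,v_5] + [v_0,v_3].
This gives a 12×6 integer matrix of rank 6; reducing to Smith normal form yields diagonal entries (1,1,1,1,1,1).

Reading off H_k = ker ∂_k / im ∂_{k+1}:

  H_2: rank ker ∂_2 − rank ∂_3 = (6 − 6) − 0 = 0, and there is no ∂_3, so H_2 ≅ 0.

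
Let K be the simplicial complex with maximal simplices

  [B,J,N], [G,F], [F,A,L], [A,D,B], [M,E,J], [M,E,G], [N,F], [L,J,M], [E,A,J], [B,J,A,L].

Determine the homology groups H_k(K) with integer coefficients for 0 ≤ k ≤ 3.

We work with the vertex ordering A < B < D < E < F < G < J < L < M < N. The simplices of K, each written with vertices in increasing order, are:

  0-simplices (10): A, B, D, E, F, G, J, L, M, N
  1-simplices (21): AB, AD, AE, AF, AJ, AL, BD, BJ, BL, BN, EG, EJ, EM, FG, FL, FN, GM, JL, JM, JN, LM
  2-simplices (11): ABD, ABJ, ABL, AEJ, AFL, AJL, BJL, BJN, EGM, EJM, JLM
  3-simplices (1): ABJL

giving chain groups C_0 ≅ Z^10, C_1 ≅ Z^21, C_2 ≅ Z^11, C_3 ≅ Z^1.

Boundary ∂_1: C_1 → C_0 is given by ∂[p,q] = [q] − [p]. For instance
  ∂BL = L − B.
The 10×21 boundary matrix has rank 9 and Smith normal form diag(1,1,1,1,1,1,1,1,1).

∂_2: C_2 → C_1 maps a triangle to the signed sum of its edges. For instance
  ∂AFL = FL − AL + AF,
  ∂BJL = JL − BL + BJ.
The resulting 21×11 matrix has rank 10, and its Smith normal form has invariant factors (1,1,1,1,1,1,1,1,1,1).

The boundary map ∂_3: C_3 → C_2 sends each 3-simplex σ to the alternating sum Σ_i (−1)^i (σ with its i-th vertex removed). For instance
  ∂ABJL = BJL − AJL + ABL − ABJ.
This gives a 11×1 integer matrix of rank 1; reducing to Smith normal form yields diagonal entries (1).

Computing H_k = (kernel of ∂_k) / (image of ∂_{k+1}):

  H_0: rank C_0 − rank ∂_1 = 10 − 9 = 1, and the invariant factors of ∂_1 are all 1, so H_0 ≅ Z.
  H_1: rank ker ∂_1 − rank ∂_2 = (21 − 9) − 10 = 2, and the invariant factors of ∂_2 are all 1, so H_1 ≅ Z^2.
  H_2: rank ker ∂_2 − rank ∂_3 = (11 − 10) − 1 = 0, and the invariant factors of ∂_3 are all 1, so H_2 ≅ 0.
  H_3: rank ker ∂_3 − rank ∂_4 = (1 − 1) − 0 = 0, and there is no ∂_4, so H_3 ≅ 0.

As a check, the Euler characteristic is 10 − 21 + 11 − 1 = -1, which agrees with 1 − 2 + 0 − 0 = -1.

H_0 = Z,  H_1 = Z^2,  H_2 = 0,  H_3 = 0.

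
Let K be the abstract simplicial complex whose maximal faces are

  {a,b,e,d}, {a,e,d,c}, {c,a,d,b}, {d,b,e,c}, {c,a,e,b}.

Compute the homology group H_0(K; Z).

Order the vertices as a < b < c < d < e. Listing each simplex with vertices in this order, K has dimension 3 with simplices:

  0-simplices (5): a, b, c, d, e
  1-simplices (10): ab, ac, ad, ae, bc, bd, be, cd, ce, de
  2-simplices (10): abc, abd, abe, acd, ace, ade, bcd, bce, bde, cde
  3-simplices (5): abcd, abce, abde, acde, bcde

Hence C_0 ≅ Z^5, C_1 ≅ Z^10, C_2 ≅ Z^10, C_3 ≅ Z^5.

Boundary ∂_1: C_1 → C_0 sends each edge [p,q] (with p < q) to q − p.
The 5×10 boundary matrix has rank 4 and Smith normal form diag(1,1,1,1).

Boundary ∂_2: C_2 → C_1 maps a triangle to the signed sum of its edges. For instance
  ∂cde = de − ce + cd,
  ∂bde = de − be + bd.
The 10×10 boundary matrix has rank 6 and Smith normal form diag(1,1,1,1,1,1).

∂_3: C_3 → C_2 sends each 3-simplex σ to the alternating sum Σ_i (−1)^i (σ with its i-th vertex removed). For instance
  ∂abce = bce − ace + abe − abc,
  ∂acde = cde − ade + ace − acd.
As a 10×5 matrix over Z this has rank 4, with invariant factors (1,1,1,1).

From H_k ≅ ker(∂_k) / im(∂_{k+1}) we obtain:

  H_0: rank C_0 − rank ∂_1 = 5 − 4 = 1, and the invariant factors of ∂_1 are all 1, so H_0 ≅ Z.

(K is a triangulation of the 3-sphere S^3.)

H_0 = Z.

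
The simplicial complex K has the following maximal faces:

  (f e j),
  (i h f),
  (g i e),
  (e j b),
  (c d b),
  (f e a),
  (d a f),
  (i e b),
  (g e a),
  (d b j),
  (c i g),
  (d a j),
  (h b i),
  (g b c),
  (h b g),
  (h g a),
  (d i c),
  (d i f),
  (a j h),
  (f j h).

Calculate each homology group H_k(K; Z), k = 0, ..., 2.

Take the total order a < b < c < d < e < f < g < h < i < j on the vertex set. Then K (dimension 2) consists of the simplices:

  0-simplices (10): a, b, c, d, e, f, g, h, i, j
  1-simplices (30): ad, ae, af, ag, ah, aj, bc, bd, be, bg, bh, bi, bj, cd, cg, ci, df, di, dj, ef, eg, ei, ej, fh, fi, fj, gh, gi, hi, hj
  2-simplices (20): adf, adj, aef, aeg, agh, ahj, bcd, bcg, bdj, bei, bej, bgh, bhi, cdi, cgi, dfi, efj, egi, fhi, fhj

Hence C_0 ≅ Z^10, C_1 ≅ Z^30, C_2 ≅ Z^20.

The boundary map ∂_1: C_1 → C_0 sends each edge [p,q] (with p < q) to q − p. For instance
  ∂bh = h − b.
This gives a 10×30 integer matrix of rank 9; reducing to Smith normal form yields diagonal entries (1,1,1,1,1,1,1,1,1).

∂_2: C_2 → C_1 maps a triangle to the signed sum of its edges. For instance
  ∂bgh = gh − bh + bg,
  ∂aeg = eg − ag + ae.
The resulting 30×20 matrix has rank 20, and its Smith normal form has invariant factors (1,1,1,1,1,1,1,1,1,1,1,1,1,1,1,1,1,1,1,2).

Computing H_k = (kernel of ∂_k) / (image of ∂_{k+1}):

  H_0: rank C_0 − rank ∂_1 = 10 − 9 = 1, and the invariant factors of ∂_1 are all 1, so H_0 ≅ Z.
  H_1: rank ker ∂_1 − rank ∂_2 = (30 − 9) − 20 = 1, and ∂_2 has invariant factor 2 > 1, so H_1 ≅ Z ⊕ Z_2.
  H_2: rank ker ∂_2 − rank ∂_3 = (20 − 20) − 0 = 0, and there is no ∂_3, so H_2 ≅ 0.

H_0 = Z,  H_1 = Z ⊕ Z_2,  H_2 = 0.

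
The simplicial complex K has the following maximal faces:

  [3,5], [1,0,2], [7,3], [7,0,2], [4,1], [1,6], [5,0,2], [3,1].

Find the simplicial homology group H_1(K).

Order the vertices as 0 < 1 < 2 < 3 < 4 < 5 < 6 < 7. Listing each simplex with vertices in this order, K has dimension 2 with simplices:

  0-simplices (8): [0], [1], [2], [3], [4], [5], [6], [7]
  1-simplices (12): [0,1], [0,2], [0,5], [0,7], [1,2], [1,3], [1,4], [1,6], [2,5], [2,7], [3,5], [3,7]
  2-simplices (3): [0,1,2], [0,2,5], [0,2,7]

so the chain groups are C_0 ≅ Z^8, C_1 ≅ Z^12, C_2 ≅ Z^3.

The boundary map ∂_1: C_1 → C_0 maps an edge to its endpoints' difference, ∂[p,q] = q − p.
The resulting 8×12 matrix has rank 7, and its Smith normal form has invariant factors (1,1,1,1,1,1,1).

The boundary map ∂_2: C_2 → C_1 maps a triangle to the signed sum of its edges. For instance
  ∂[0,2,5] = [2,5] − [0,5] + [0,2],
  ∂[0,2,7] = [2,7] − [0,7] + [0,2].
The resulting 12×3 matrix has rank 3, and its Smith normal form has invariant factors (1,1,1).

Now H_k = ker ∂_k / im ∂_{k+1}, so:

  H_1: rank ker ∂_1 − rank ∂_2 = (12 − 7) − 3 = 2, and the invariant factors of ∂_2 are all 1, so H_1 = Z^2.

H_1 = Z^2.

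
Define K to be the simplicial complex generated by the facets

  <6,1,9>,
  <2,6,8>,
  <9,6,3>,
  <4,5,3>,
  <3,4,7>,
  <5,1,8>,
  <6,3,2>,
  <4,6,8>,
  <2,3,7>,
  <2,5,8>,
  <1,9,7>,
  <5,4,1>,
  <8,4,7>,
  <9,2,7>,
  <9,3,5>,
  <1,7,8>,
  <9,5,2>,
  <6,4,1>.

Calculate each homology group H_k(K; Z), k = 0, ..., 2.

H_0 = Z,  H_1 = Z ⊕ Z/2Z,  H_2 = 0.

We work with the vertex ordering 1 < 2 < 3 < 4 < 5 < 6 < 7 < 8 < 9. The simplices of K, each written with vertices in increasing order, are:

  0-simplices (9): [1], [2], [3], [4], [5], [6], [7], [8], [9]
  1-simplices (27): (27 of them)
  2-simplices (18): [1,4,5], [1,4,6], [1,5,8], [1,6,9], [1,7,8], [1,7,9], [2,3,6], [2,3,7], [2,5,8], [2,5,9], [2,6,8], [2,7,9], [3,4,5], [3,4,7], [3,5,9], [3,6,9], [4,6,8], [4,7,8]

so the chain groups are C_0 ≅ Z^9, C_1 ≅ Z^27, C_2 ≅ Z^18.

∂_1: C_1 → C_0 is given by ∂[p,q] = [q] − [p].
As a 9×27 matrix over Z this has rank 8, with invariant factors (1,1,1,1,1,1,1,1).

Boundary ∂_2: C_2 → C_1 acts by ∂[p,q,r] = [q,r] − [p,r] + [p,q]. For instance
  ∂[2,3,7] = [3,7] − [2,7] + [2,3],
  ∂[1,4,5] = [4,5] − [1,5] + [1,4].
The resulting 27×18 matrix has rank 18, and its Smith normal form has invariant factors (1,1,1,1,1,1,1,1,1,1,1,1,1,1,1,1,1,2).

Now H_k = ker ∂_k / im ∂_{k+1}, so:

  H_0: rank C_0 − rank ∂_1 = 9 − 8 = 1, and the invariant factors of ∂_1 are all 1, so H_0 ≅ Z.
  H_1: rank ker ∂_1 − rank ∂_2 = (27 − 8) − 18 = 1, and ∂_2 has invariant factor 2 > 1, so H_1 ≅ Z ⊕ Z/2Z.
  H_2: rank ker ∂_2 − rank ∂_3 = (18 − 18) − 0 = 0, and there is no ∂_3, so H_2 ≅ 0.

As a check, the Euler characteristic is 9 − 27 + 18 = 0, which agrees with 1 − 1 + 0 = 0.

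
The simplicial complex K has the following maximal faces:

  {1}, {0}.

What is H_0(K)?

H_0 = Z^2.

Order the vertices as 0 < 1. Listing each simplex with vertices in this order, K has dimension 0 with simplices:

  0-simplices (2): [0], [1]

giving chain groups C_0 ≅ Z^2.

From H_k ≅ ker(∂_k) / im(∂_{k+1}) we obtain:

  H_0: rank C_0 − rank ∂_1 = 2 − 0 = 2, and there is no ∂_1, so H_0 = Z^2.

(K is a triangulation of a set of 2 points.)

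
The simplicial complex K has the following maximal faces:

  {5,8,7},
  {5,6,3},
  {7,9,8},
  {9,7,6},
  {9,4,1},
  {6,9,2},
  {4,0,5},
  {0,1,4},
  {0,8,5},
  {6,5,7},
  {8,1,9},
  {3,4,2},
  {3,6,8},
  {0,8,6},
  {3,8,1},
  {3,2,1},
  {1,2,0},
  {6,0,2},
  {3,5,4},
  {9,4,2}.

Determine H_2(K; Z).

H_2 = 0.

K has 10 vertices, 30 edges, 20 triangles.
rank ∂_2 = 20, rank ∂_3 = 0 ⇒ b_2 = 20 − 20 − 0 = 0. So H_2 ≅ 0.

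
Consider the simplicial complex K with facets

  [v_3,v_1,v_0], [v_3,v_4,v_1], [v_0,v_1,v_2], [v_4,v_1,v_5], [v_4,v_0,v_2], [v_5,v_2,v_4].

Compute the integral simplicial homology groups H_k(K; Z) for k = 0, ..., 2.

H_0 ≅ Z,  H_1 ≅ Z,  H_2 = 0.

We work with the vertex ordering v_0 < v_1 < v_2 < v_3 < v_4 < v_5. The simplices of K, each written with vertices in increasing order, are:

  0-simplices (6): [v_0], [v_1], [v_2], [v_3], [v_4], [v_5]
  1-simplices (12): [v_0,v_1], [v_0,v_2], [v_0,v_3], [v_0,v_4], [v_1,v_2], [v_1,v_3], [v_1,v_4], [v_1,v_5], [v_2,v_4], [v_2,v_5], [v_3,v_4], [v_4,v_5]
  2-simplices (6): [v_0,v_1,v_2], [v_0,v_1,v_3], [v_0,v_2,v_4], [v_1,v_3,v_4], [v_1,v_4,v_5], [v_2,v_4,v_5]

so the chain groups are C_0 ≅ Z^6, C_1 ≅ Z^12, C_2 ≅ Z^6.

The boundary map ∂_1: C_1 → C_0 maps an edge to its endpoints' difference, ∂[p,q] = q − p.
The 6×12 boundary matrix has rank 5 and Smith normal form diag(1,1,1,1,1).

∂_2: C_2 → C_1 sends each 2-simplex [p,q,r] to [q,r] − [p,r] + [p,q]. For instance
  ∂[v_0,v_1,v_2] = [v_1,v_2] − [v_0,v_2] + [v_0,v_1],
  ∂[v_0,v_1,v_3] = [v_1,v_3] − [v_0,v_3] + [v_0,v_1].
The resulting 12×6 matrix has rank 6, and its Smith normal form has invariant factors (1,1,1,1,1,1).

Reading off H_k = ker ∂_k / im ∂_{k+1}:

  H_0: rank C_0 − rank ∂_1 = 6 − 5 = 1, and the invariant factors of ∂_1 are all 1, so H_0 ≅ Z.
  H_1: rank ker ∂_1 − rank ∂_2 = (12 − 5) − 6 = 1, and the invariant factors of ∂_2 are all 1, so H_1 ≅ Z.
  H_2: rank ker ∂_2 − rank ∂_3 = (6 − 6) − 0 = 0, and there is no ∂_3, so H_2 ≅ 0.

As a check, the Euler characteristic is 6 − 12 + 6 = 0, which agrees with 1 − 1 + 0 = 0.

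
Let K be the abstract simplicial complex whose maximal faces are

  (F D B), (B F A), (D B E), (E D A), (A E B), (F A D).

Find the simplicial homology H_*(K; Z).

H_0 = Z,  H_1 = 0,  H_2 = Z.

Fix the vertex order A < B < D < E < F and write every simplex with vertices in increasing order. Then dim K = 2 and the simplices of K are:

  0-simplices (5): A, B, D, E, F
  1-simplices (9): AB, AD, AE, AF, BD, BE, BF, DE, DF
  2-simplices (6): ABE, ABF, ADE, ADF, BDE, BDF

Hence C_0 ≅ Z^5, C_1 ≅ Z^9, C_2 ≅ Z^6.

The boundary map ∂_1: C_1 → C_0 is given by ∂[p,q] = [q] − [p]. For instance
  ∂DF = F − D.
This gives a 5×9 integer matrix of rank 4; reducing to Smith normal form yields diagonal entries (1,1,1,1).

The boundary map ∂_2: C_2 → C_1 sends each 2-simplex [p,q,r] to [q,r] − [p,r] + [p,q]. For instance
  ∂ADE = DE − AE + AD,
  ∂ADF = DF − AF + AD.
The resulting 9×6 matrix has rank 5, and its Smith normal form has invariant factors (1,1,1,1,1).

From H_k ≅ ker(∂_k) / im(∂_{k+1}) we obtain:

  H_0: rank C_0 − rank ∂_1 = 5 − 4 = 1, and the invariant factors of ∂_1 are all 1, so H_0 ≅ Z.
  H_1: rank ker ∂_1 − rank ∂_2 = (9 − 4) − 5 = 0, and the invariant factors of ∂_2 are all 1, so H_1 ≅ 0.
  H_2: rank ker ∂_2 − rank ∂_3 = (6 − 5) − 0 = 1, and there is no ∂_3, so H_2 ≅ Z.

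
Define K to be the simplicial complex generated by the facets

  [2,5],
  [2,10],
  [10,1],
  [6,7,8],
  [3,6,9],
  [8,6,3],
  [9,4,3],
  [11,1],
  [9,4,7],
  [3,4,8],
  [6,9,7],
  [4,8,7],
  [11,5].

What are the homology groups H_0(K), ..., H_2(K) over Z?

H_0 ≅ Z^2,  H_1 ≅ Z,  H_2 ≅ Z.

K has 11 vertices, 17 edges, 8 triangles.
rank ∂_0 = 0, rank ∂_1 = 9 ⇒ b_0 = 11 − 0 − 9 = 2; all invariant factors of ∂_1 are 1 so no torsion. So H_0 ≅ Z^2.
rank ∂_1 = 9, rank ∂_2 = 7 ⇒ b_1 = 17 − 9 − 7 = 1; all invariant factors of ∂_2 are 1 so no torsion. So H_1 ≅ Z.
rank ∂_2 = 7, rank ∂_3 = 0 ⇒ b_2 = 8 − 7 − 0 = 1. So H_2 ≅ Z.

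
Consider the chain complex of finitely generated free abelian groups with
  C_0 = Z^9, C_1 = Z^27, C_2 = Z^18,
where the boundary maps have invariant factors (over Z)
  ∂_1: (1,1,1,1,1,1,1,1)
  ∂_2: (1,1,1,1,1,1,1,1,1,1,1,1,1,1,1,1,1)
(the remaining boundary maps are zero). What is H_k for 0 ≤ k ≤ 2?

H_0: b_0 = 9 − 0 − 8 = 1; torsion from ∂_1 factors > 1: none. So H_0 ≅ Z.
H_1: b_1 = 27 − 8 − 17 = 2; torsion from ∂_2 factors > 1: none. So H_1 ≅ Z^2.
H_2: b_2 = 18 − 17 − 0 = 1; torsion from ∂_3 factors > 1: none. So H_2 ≅ Z.

H_0 ≅ Z,  H_1 ≅ Z^2,  H_2 ≅ Z.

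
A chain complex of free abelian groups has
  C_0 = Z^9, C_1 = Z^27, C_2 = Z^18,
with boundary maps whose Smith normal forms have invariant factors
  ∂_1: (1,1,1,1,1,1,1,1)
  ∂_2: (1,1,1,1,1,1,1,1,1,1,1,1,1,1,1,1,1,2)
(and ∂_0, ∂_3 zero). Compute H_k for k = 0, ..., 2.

H_0: b_0 = 9 − 0 − 8 = 1; torsion from ∂_1 factors > 1: none. So H_0 = Z.
H_1: b_1 = 27 − 8 − 18 = 1; torsion from ∂_2 factors > 1: [2]. So H_1 = Z ⊕ Z/2Z.
H_2: b_2 = 18 − 18 − 0 = 0; torsion from ∂_3 factors > 1: none. So H_2 = 0.

H_0 = Z,  H_1 = Z ⊕ Z/2Z,  H_2 = 0.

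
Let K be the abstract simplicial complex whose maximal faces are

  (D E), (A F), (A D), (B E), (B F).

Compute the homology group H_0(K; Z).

Take the total order A < B < D < E < F on the vertex set. Then K (dimension 1) consists of the simplices:

  0-simplices (5): A, B, D, E, F
  1-simplices (5): AD, AF, BE, BF, DE

giving chain groups C_0 ≅ Z^5, C_1 ≅ Z^5.

∂_1: C_1 → C_0 sends each edge [p,q] (with p < q) to q − p.
The 5×5 boundary matrix has rank 4 and Smith normal form diag(1,1,1,1).

Reading off H_k = ker ∂_k / im ∂_{k+1}:

  H_0: rank C_0 − rank ∂_1 = 5 − 4 = 1, and the invariant factors of ∂_1 are all 1, so H_0 = Z.

H_0 ≅ Z.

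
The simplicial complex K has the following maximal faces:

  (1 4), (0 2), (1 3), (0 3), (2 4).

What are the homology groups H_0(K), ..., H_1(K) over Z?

H_0 ≅ Z,  H_1 ≅ Z.

Order the vertices as 0 < 1 < 2 < 3 < 4. Listing each simplex with vertices in this order, K has dimension 1 with simplices:

  0-simplices (5): [0], [1], [2], [3], [4]
  1-simplices (5): [0,2], [0,3], [1,3], [1,4], [2,4]

so the chain groups are C_0 ≅ Z^5, C_1 ≅ Z^5.

Boundary ∂_1: C_1 → C_0 sends each edge [p,q] (with p < q) to q − p.
The 5×5 boundary matrix has rank 4 and Smith normal form diag(1,1,1,1).

Now H_k = ker ∂_k / im ∂_{k+1}, so:

  H_0: rank C_0 − rank ∂_1 = 5 − 4 = 1, and the invariant factors of ∂_1 are all 1, so H_0 ≅ Z.
  H_1: rank ker ∂_1 − rank ∂_2 = (5 − 4) − 0 = 1, and there is no ∂_2, so H_1 ≅ Z.

As a check, the Euler characteristic is 5 − 5 = 0, which agrees with 1 − 1 = 0.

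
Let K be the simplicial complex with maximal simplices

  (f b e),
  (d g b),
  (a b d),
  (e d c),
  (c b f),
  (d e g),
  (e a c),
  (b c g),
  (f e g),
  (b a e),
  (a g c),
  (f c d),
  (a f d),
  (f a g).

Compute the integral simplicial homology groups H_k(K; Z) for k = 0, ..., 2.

Fix the vertex order a < b < c < d < e < f < g and write every simplex with vertices in increasing order. Then dim K = 2 and the simplices of K are:

  0-simplices (7): a, b, c, d, e, f, g
  1-simplices (21): ab, ac, ad, ae, af, ag, bc, bd, be, bf, bg, cd, ce, cf, cg, de, df, dg, ef, eg, fg
  2-simplices (14): abd, abe, ace, acg, adf, afg, bcf, bcg, bdg, bef, cde, cdf, deg, efg

giving chain groups C_0 ≅ Z^7, C_1 ≅ Z^21, C_2 ≅ Z^14.

Boundary ∂_1: C_1 → C_0 sends each edge [p,q] (with p < q) to q − p. For instance
  ∂be = e − b.
The resulting 7×21 matrix has rank 6, and its Smith normal form has invariant factors (1,1,1,1,1,1).

Boundary ∂_2: C_2 → C_1 acts by ∂[p,q,r] = [q,r] − [p,r] + [p,q]. For instance
  ∂abd = bd − ad + ab,
  ∂adf = df − af + ad.
This gives a 21×14 integer matrix of rank 13; reducing to Smith normal form yields diagonal entries (1,1,1,1,1,1,1,1,1,1,1,1,1).

Now H_k = ker ∂_k / im ∂_{k+1}, so:

  H_0: rank C_0 − rank ∂_1 = 7 − 6 = 1, and the invariant factors of ∂_1 are all 1, so H_0 ≅ Z.
  H_1: rank ker ∂_1 − rank ∂_2 = (21 − 6) − 13 = 2, and the invariant factors of ∂_2 are all 1, so H_1 ≅ Z^2.
  H_2: rank ker ∂_2 − rank ∂_3 = (14 − 13) − 0 = 1, and there is no ∂_3, so H_2 ≅ Z.

H_0 = Z,  H_1 = Z^2,  H_2 = Z.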